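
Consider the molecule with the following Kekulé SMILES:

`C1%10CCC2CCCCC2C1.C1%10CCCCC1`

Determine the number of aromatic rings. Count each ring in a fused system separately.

The SMILES encodes two fused six-membered saturated carbon rings; a six-membered saturated carbon ring.
The 6-membered ring has only sp³ atoms, so it is not fully conjugated — not aromatic (cyclohexane ring).
The second 6-membered ring has only sp³ atoms, so it is not fully conjugated — not aromatic (cyclohexane ring).
The third 6-membered ring has only sp³ atoms, so it is not fully conjugated — not aromatic (cyclohexane).
None of the rings are aromatic. Total: 0.

0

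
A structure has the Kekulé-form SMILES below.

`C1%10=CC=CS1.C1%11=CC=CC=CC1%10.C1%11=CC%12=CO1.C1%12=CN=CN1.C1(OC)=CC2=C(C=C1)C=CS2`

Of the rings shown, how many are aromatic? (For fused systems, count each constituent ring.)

5

The SMILES encodes a five-membered ring of four carbons and one sulfur, with two C=C double bonds; a seven-membered carbon ring with three C=C double bonds and one sp³ carbon; a five-membered ring of four carbons and one oxygen, with two C=C double bonds; a five-membered ring with nitrogens at positions 1 and 3 (one bearing H, one in a C=N bond) and two double bonds; a six-membered carbon ring with three alternating C=C double bonds, fused to a five-membered ring containing one sulfur and two C=C double bonds.
The 5-membered ring with one sulfur is fully conjugated (every ring atom contributes a p orbital); 2 ring double bonds (4 π electrons) plus a heteroatom lone pair (2) give 6 π electrons. That satisfies 4n+2 with n=1, so it is aromatic (thiophene).
The 7-membered ring has one sp³ carbon, so it is not fully conjugated — not aromatic (cycloheptatriene).
The 5-membered ring with one oxygen is planar and fully conjugated; 2 ring double bonds (4 π electrons) plus a heteroatom lone pair (2) give 6 π electrons. 6 = 4(1)+2, so it is aromatic (furan).
The 5-membered ring with two nitrogens (one N–H, one =N–) is planar and fully conjugated; 2 ring double bonds (4 π electrons) plus a heteroatom lone pair (2) give 6 π electrons. Since 6 = 4n+2 (n=1), it is aromatic (imidazole).
The fused 6/5-membered bicyclic (with one sulfur) is a single π system with 9 sp² atoms and 10 π electrons from ring double bonds plus a heteroatom lone pair. 10 = 4(2)+2, so the system is aromatic and both rings count as aromatic (benzothiophene).
5 of the 6 rings are aromatic. Total: 5.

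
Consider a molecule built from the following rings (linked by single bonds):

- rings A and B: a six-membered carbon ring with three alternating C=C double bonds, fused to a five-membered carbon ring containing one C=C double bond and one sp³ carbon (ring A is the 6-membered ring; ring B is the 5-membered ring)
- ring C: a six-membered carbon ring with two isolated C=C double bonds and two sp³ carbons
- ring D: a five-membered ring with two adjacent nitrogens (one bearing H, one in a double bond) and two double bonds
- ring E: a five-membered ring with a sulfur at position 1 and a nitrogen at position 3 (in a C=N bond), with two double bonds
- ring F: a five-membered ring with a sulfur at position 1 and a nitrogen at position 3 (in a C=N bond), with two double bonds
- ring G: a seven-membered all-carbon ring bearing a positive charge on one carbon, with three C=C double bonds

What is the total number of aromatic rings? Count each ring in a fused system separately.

Ring A is planar and fully conjugated; 3 ring double bonds give 6 π electrons. Since 6 = 4n+2 (n=1), ring A is aromatic (benzene ring).
Ring B has one sp³ carbon, so it is not fully conjugated — not aromatic (cyclopentene ring).
Ring C has two sp³ carbons, so it is not fully conjugated — not aromatic (1,4-cyclohexadiene).
Ring D is planar and fully conjugated; 2 ring double bonds (4 π electrons) plus a heteroatom lone pair (2) give 6 π electrons. 6 = 4(1)+2, so ring D is aromatic (pyrazole).
Ring E has a continuous p-orbital overlap around the ring; 2 ring double bonds (4 π electrons) plus a heteroatom lone pair (2) give 6 π electrons. Since 6 = 4n+2 (n=1), ring E is aromatic (thiazole).
Ring F is planar and fully conjugated; 2 ring double bonds (4 π electrons) plus a heteroatom lone pair (2) give 6 π electrons. Since 6 = 4n+2 (n=1), ring F is aromatic (thiazole).
Ring G is fully conjugated (every ring atom contributes a p orbital); 3 ring double bonds (6 π electrons) plus the carbocation's empty p orbital (0, but keeps the ring conjugated) give 6 π electrons. That satisfies 4n+2 with n=1, so ring G is aromatic (tropylium cation).
Aromatic: A, D, E, F, G. Total: 5.

5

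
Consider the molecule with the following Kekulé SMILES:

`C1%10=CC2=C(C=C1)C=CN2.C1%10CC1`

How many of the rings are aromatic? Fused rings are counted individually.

The SMILES encodes a six-membered carbon ring with three alternating C=C double bonds, fused to a five-membered ring containing one N–H nitrogen and two C=C double bonds; a three-membered saturated carbon ring.
The fused 6/5-membered bicyclic (with one N–H) is a single π system with 9 sp² atoms and 10 π electrons from ring double bonds plus a heteroatom lone pair. 10 = 4(2)+2, so the system is aromatic and both rings count as aromatic (indole).
The 3-membered ring has only sp³ atoms, so it is not fully conjugated — not aromatic (cyclopropane).
2 of the 3 rings are aromatic. Total: 2.

2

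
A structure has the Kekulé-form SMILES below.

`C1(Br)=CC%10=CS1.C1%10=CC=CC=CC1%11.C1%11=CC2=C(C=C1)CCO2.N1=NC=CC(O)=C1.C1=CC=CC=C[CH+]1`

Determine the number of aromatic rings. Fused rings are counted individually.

4

The SMILES encodes a five-membered ring of four carbons and one sulfur, with two C=C double bonds; a seven-membered carbon ring with three C=C double bonds and one sp³ carbon; a six-membered carbon ring with three alternating C=C double bonds, fused to a five-membered ring containing one oxygen and two sp³ carbons; a six-membered ring with two adjacent nitrogens and three alternating double bonds; a seven-membered all-carbon ring bearing a positive charge on one carbon, with three C=C double bonds.
The 5-membered ring with one sulfur is planar and fully conjugated; 2 ring double bonds (4 π electrons) plus a heteroatom lone pair (2) give 6 π electrons. Since 6 = 4n+2 (n=1), it is aromatic (thiophene).
The 7-membered ring has one sp³ carbon, so it is not fully conjugated — not aromatic (cycloheptatriene).
The 6-membered ring is planar and fully conjugated; 3 ring double bonds give 6 π electrons. That satisfies 4n+2 with n=1, so it is aromatic (benzene ring).
The 5-membered ring with one oxygen has two sp³ carbons, so it is not fully conjugated — not aromatic (oxolane ring).
The 6-membered ring with two nitrogens (1,2) has a continuous p-orbital overlap around the ring; 3 ring double bonds give 6 π electrons. That satisfies 4n+2 with n=1, so it is aromatic (pyridazine).
The second 7-membered ring is fully conjugated (every ring atom contributes a p orbital); 3 ring double bonds (6 π electrons) plus the carbocation's empty p orbital (0, but keeps the ring conjugated) give 6 π electrons. That satisfies 4n+2 with n=1, so it is aromatic (tropylium cation).
4 of the 6 rings are aromatic. Total: 4.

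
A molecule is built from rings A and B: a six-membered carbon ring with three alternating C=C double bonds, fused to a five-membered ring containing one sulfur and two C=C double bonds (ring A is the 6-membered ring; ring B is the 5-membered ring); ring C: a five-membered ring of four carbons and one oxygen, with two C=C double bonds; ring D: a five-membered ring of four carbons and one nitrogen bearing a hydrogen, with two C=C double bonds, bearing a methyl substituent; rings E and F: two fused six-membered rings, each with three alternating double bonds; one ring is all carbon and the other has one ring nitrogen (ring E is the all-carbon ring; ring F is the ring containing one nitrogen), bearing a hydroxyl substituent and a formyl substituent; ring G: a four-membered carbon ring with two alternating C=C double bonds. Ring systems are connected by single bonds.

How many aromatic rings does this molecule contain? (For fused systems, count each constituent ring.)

6

Rings A and B form a fused bicyclic system (with one sulfur) with 9 sp² atoms and 10 π electrons from ring double bonds plus a heteroatom lone pair. 10 = 4(2)+2, so the system is aromatic and both rings count as aromatic (benzothiophene).
Ring C is planar and fully conjugated; 2 ring double bonds (4 π electrons) plus a heteroatom lone pair (2) give 6 π electrons. 6 = 4(1)+2, so ring C is aromatic (furan).
Ring D is planar and fully conjugated; 2 ring double bonds (4 π electrons) plus a heteroatom lone pair (2) give 6 π electrons. That satisfies 4n+2 with n=1, so ring D is aromatic (pyrrole).
Rings E and F form a fused bicyclic system (with one nitrogen) with 10 sp² atoms and 10 π electrons from ring double bonds. 10 = 4(2)+2, so the system is aromatic and both rings count as aromatic (quinoline).
Ring G has only sp² ring atoms; a planar conformation would have a fully conjugated π system of 4 electrons. But 4 = 4(1), which is 4n not 4n+2, so ring G is not aromatic (cyclobutadiene) — cyclobutadiene is antiaromatic and distorts to a rectangle.
Aromatic: A, B, C, D, E, F. Total: 6.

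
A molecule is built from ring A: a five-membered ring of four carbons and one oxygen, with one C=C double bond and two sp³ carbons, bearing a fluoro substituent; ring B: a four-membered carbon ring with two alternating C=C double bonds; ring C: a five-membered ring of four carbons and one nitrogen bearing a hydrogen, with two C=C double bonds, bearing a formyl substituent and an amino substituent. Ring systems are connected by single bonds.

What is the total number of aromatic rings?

1

Ring A has two sp³ carbons, so it is not fully conjugated — not aromatic (2,3-dihydrofuran).
Ring B has only sp² ring atoms; a planar conformation would have a fully conjugated π system of 4 electrons. But 4 = 4(1), which is 4n not 4n+2, so ring B is not aromatic (cyclobutadiene) — cyclobutadiene is antiaromatic and distorts to a rectangle.
Ring C is fully conjugated (every ring atom contributes a p orbital); 2 ring double bonds (4 π electrons) plus a heteroatom lone pair (2) give 6 π electrons. That satisfies 4n+2 with n=1, so ring C is aromatic (pyrrole).
Aromatic: C. Total: 1.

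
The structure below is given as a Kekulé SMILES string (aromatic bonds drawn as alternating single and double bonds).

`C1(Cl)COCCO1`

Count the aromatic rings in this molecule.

0

The SMILES encodes a six-membered saturated ring with oxygens at positions 1 and 4.
The 6-membered ring with two oxygens (1,4) has only sp³ atoms, so it is not fully conjugated — not aromatic (1,4-dioxane).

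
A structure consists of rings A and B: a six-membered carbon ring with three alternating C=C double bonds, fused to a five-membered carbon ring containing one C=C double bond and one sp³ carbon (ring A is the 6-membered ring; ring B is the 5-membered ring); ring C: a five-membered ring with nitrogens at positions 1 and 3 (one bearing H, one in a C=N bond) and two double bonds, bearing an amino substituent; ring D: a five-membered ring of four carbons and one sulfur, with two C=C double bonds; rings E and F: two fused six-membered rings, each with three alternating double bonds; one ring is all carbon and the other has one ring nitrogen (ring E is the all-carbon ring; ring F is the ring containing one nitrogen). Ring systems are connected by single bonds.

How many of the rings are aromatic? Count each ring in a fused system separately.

Ring A is planar and fully conjugated; 3 ring double bonds give 6 π electrons. Since 6 = 4n+2 (n=1), ring A is aromatic (benzene ring).
Ring B has one sp³ carbon, so it is not fully conjugated — not aromatic (cyclopentene ring).
Ring C has a continuous p-orbital overlap around the ring; 2 ring double bonds (4 π electrons) plus a heteroatom lone pair (2) give 6 π electrons. 6 = 4(1)+2, so ring C is aromatic (imidazole).
Ring D is planar and fully conjugated; 2 ring double bonds (4 π electrons) plus a heteroatom lone pair (2) give 6 π electrons. 6 = 4(1)+2, so ring D is aromatic (thiophene).
Rings E and F form a fused bicyclic system (with one nitrogen) with 10 sp² atoms and 10 π electrons from ring double bonds. 10 = 4(2)+2, so the system is aromatic and both rings count as aromatic (quinoline).
Aromatic: A, C, D, E, F. Total: 5.

5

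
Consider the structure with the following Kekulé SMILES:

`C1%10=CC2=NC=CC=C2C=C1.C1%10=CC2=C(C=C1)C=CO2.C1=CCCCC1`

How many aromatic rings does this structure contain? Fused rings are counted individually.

4

The SMILES encodes two fused six-membered rings, each with three alternating double bonds; one ring is all carbon and the other has one ring nitrogen; a six-membered carbon ring with three alternating C=C double bonds, fused to a five-membered ring containing one oxygen and two C=C double bonds; a six-membered carbon ring with one C=C double bond.
The fused 6/6-membered bicyclic (with one nitrogen) is a single π system with 10 sp² atoms and 10 π electrons from ring double bonds. 10 = 4(2)+2, so the system is aromatic and both rings count as aromatic (quinoline).
The fused 6/5-membered bicyclic (with one oxygen) is a single π system with 9 sp² atoms and 10 π electrons from ring double bonds plus a heteroatom lone pair. 10 = 4(2)+2, so the system is aromatic and both rings count as aromatic (benzofuran).
The 6-membered ring has four sp³ carbons, so it is not fully conjugated — not aromatic (cyclohexene).
4 of the 5 rings are aromatic. Total: 4.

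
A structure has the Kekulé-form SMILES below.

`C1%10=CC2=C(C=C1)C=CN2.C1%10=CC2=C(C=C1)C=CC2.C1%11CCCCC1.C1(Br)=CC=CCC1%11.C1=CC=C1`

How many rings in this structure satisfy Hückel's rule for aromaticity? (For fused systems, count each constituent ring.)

The SMILES encodes a six-membered carbon ring with three alternating C=C double bonds, fused to a five-membered ring containing one N–H nitrogen and two C=C double bonds; a six-membered carbon ring with three alternating C=C double bonds, fused to a five-membered carbon ring containing one C=C double bond and one sp³ carbon; a six-membered saturated carbon ring; a six-membered carbon ring with two conjugated C=C double bonds and two sp³ carbons; a four-membered carbon ring with two alternating C=C double bonds.
The fused 6/5-membered bicyclic (with one N–H) is a single π system with 9 sp² atoms and 10 π electrons from ring double bonds plus a heteroatom lone pair. 10 = 4(2)+2, so the system is aromatic and both rings count as aromatic (indole).
The 6-membered ring is fully conjugated (every ring atom contributes a p orbital); 3 ring double bonds give 6 π electrons. 6 = 4(1)+2, so it is aromatic (benzene ring).
The 5-membered ring has one sp³ carbon, so it is not fully conjugated — not aromatic (cyclopentene ring).
The second 6-membered ring has only sp³ atoms, so it is not fully conjugated — not aromatic (cyclohexane).
The third 6-membered ring has two sp³ carbons, so it is not fully conjugated — not aromatic (1,3-cyclohexadiene).
The 4-membered ring has only sp² ring atoms; a planar conformation would have a fully conjugated π system of 4 electrons. But 4 = 4(1), which is 4n not 4n+2, so it is not aromatic (cyclobutadiene) — cyclobutadiene is antiaromatic and distorts to a rectangle.
3 of the 7 rings are aromatic. Total: 3.

3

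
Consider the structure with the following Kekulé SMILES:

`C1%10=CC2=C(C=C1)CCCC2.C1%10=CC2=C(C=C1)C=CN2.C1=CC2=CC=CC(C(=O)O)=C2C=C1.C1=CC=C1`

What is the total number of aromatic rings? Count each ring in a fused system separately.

The SMILES encodes a six-membered carbon ring with three alternating C=C double bonds, fused to a saturated six-membered carbon ring; a six-membered carbon ring with three alternating C=C double bonds, fused to a five-membered ring containing one N–H nitrogen and two C=C double bonds; two fused six-membered carbon rings, each with three alternating C=C double bonds; a four-membered carbon ring with two alternating C=C double bonds.
The 6-membered ring is fully conjugated (every ring atom contributes a p orbital); 3 ring double bonds give 6 π electrons. 6 = 4(1)+2, so it is aromatic (benzene ring).
The second 6-membered ring has four sp³ carbons, so it is not fully conjugated — not aromatic (cyclohexane ring).
The fused 6/5-membered bicyclic (with one N–H) is a single π system with 9 sp² atoms and 10 π electrons from ring double bonds plus a heteroatom lone pair. 10 = 4(2)+2, so the system is aromatic and both rings count as aromatic (indole).
The fused 6/6-membered bicyclic is a single π system with 10 sp² atoms and 10 π electrons from ring double bonds. 10 = 4(2)+2, so the system is aromatic and both rings count as aromatic (naphthalene).
The 4-membered ring has only sp² ring atoms; a planar conformation would have a fully conjugated π system of 4 electrons. But 4 = 4(1), which is 4n not 4n+2, so it is not aromatic (cyclobutadiene) — cyclobutadiene is antiaromatic and distorts to a rectangle.
5 of the 7 rings are aromatic. Total: 5.

5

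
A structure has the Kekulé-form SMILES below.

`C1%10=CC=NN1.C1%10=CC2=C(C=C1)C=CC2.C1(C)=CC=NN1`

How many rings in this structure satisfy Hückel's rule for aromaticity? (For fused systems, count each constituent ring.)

3

The SMILES encodes a five-membered ring with two adjacent nitrogens (one bearing H, one in a double bond) and two double bonds; a six-membered carbon ring with three alternating C=C double bonds, fused to a five-membered carbon ring containing one C=C double bond and one sp³ carbon; a five-membered ring with two adjacent nitrogens (one bearing H, one in a double bond) and two double bonds.
The 5-membered ring with two adjacent nitrogens (one N–H, one =N–) is fully conjugated (every ring atom contributes a p orbital); 2 ring double bonds (4 π electrons) plus a heteroatom lone pair (2) give 6 π electrons. 6 = 4(1)+2, so it is aromatic (pyrazole).
The 6-membered ring is planar and fully conjugated; 3 ring double bonds give 6 π electrons. 6 = 4(1)+2, so it is aromatic (benzene ring).
The 5-membered ring has one sp³ carbon, so it is not fully conjugated — not aromatic (cyclopentene ring).
The second 5-membered ring with two adjacent nitrogens (one N–H, one =N–) has a continuous p-orbital overlap around the ring; 2 ring double bonds (4 π electrons) plus a heteroatom lone pair (2) give 6 π electrons. 6 = 4(1)+2, so it is aromatic (pyrazole).
3 of the 4 rings are aromatic. Total: 3.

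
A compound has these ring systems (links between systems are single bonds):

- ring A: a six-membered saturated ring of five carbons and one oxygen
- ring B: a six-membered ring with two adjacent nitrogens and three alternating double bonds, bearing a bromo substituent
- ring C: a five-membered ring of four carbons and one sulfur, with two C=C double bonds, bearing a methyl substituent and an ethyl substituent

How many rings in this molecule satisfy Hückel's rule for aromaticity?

Ring A has only sp³ atoms, so it is not fully conjugated — not aromatic (tetrahydropyran).
Ring B has a continuous p-orbital overlap around the ring; 3 ring double bonds give 6 π electrons. That satisfies 4n+2 with n=1, so ring B is aromatic (pyridazine).
Ring C is fully conjugated (every ring atom contributes a p orbital); 2 ring double bonds (4 π electrons) plus a heteroatom lone pair (2) give 6 π electrons. That satisfies 4n+2 with n=1, so ring C is aromatic (thiophene).
Aromatic: B, C. Total: 2.

2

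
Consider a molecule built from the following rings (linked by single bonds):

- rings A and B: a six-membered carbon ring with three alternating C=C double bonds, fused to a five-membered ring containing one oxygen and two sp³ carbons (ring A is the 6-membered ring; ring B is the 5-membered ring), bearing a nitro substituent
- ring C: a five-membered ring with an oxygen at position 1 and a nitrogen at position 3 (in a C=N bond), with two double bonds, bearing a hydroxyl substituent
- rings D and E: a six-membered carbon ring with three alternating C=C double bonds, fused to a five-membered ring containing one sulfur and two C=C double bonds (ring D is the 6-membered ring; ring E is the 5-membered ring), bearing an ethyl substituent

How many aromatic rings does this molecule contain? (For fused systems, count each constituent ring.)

Ring A is fully conjugated (every ring atom contributes a p orbital); 3 ring double bonds give 6 π electrons. That satisfies 4n+2 with n=1, so ring A is aromatic (benzene ring).
Ring B has two sp³ carbons, so it is not fully conjugated — not aromatic (oxolane ring).
Ring C has a continuous p-orbital overlap around the ring; 2 ring double bonds (4 π electrons) plus a heteroatom lone pair (2) give 6 π electrons. That satisfies 4n+2 with n=1, so ring C is aromatic (oxazole).
Rings D and E form a fused bicyclic system (with one sulfur) with 9 sp² atoms and 10 π electrons from ring double bonds plus a heteroatom lone pair. 10 = 4(2)+2, so the system is aromatic and both rings count as aromatic (benzothiophene).
Aromatic: A, C, D, E. Total: 4.

4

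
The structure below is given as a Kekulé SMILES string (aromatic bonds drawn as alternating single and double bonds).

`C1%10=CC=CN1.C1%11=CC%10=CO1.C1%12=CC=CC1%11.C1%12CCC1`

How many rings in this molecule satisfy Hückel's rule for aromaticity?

2

The SMILES encodes a five-membered ring of four carbons and one nitrogen bearing a hydrogen, with two C=C double bonds; a five-membered ring of four carbons and one oxygen, with two C=C double bonds; a five-membered carbon ring with two conjugated C=C double bonds and one sp³ carbon; a four-membered saturated carbon ring.
The 5-membered ring with one N–H is planar and fully conjugated; 2 ring double bonds (4 π electrons) plus a heteroatom lone pair (2) give 6 π electrons. That satisfies 4n+2 with n=1, so it is aromatic (pyrrole).
The 5-membered ring with one oxygen has a continuous p-orbital overlap around the ring; 2 ring double bonds (4 π electrons) plus a heteroatom lone pair (2) give 6 π electrons. 6 = 4(1)+2, so it is aromatic (furan).
The 5-membered ring has one sp³ carbon, so it is not fully conjugated — not aromatic (cyclopentadiene).
The 4-membered ring has only sp³ atoms, so it is not fully conjugated — not aromatic (cyclobutane).
2 of the 4 rings are aromatic. Total: 2.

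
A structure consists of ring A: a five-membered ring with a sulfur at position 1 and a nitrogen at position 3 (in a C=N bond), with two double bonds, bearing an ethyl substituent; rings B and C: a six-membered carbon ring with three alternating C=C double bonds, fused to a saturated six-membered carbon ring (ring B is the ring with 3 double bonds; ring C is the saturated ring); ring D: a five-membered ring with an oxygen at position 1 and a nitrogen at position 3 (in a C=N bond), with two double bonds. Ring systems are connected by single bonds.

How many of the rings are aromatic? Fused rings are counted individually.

3

Ring A is planar and fully conjugated; 2 ring double bonds (4 π electrons) plus a heteroatom lone pair (2) give 6 π electrons. 6 = 4(1)+2, so ring A is aromatic (thiazole).
Ring B has a continuous p-orbital overlap around the ring; 3 ring double bonds give 6 π electrons. Since 6 = 4n+2 (n=1), ring B is aromatic (benzene ring).
Ring C has four sp³ carbons, so it is not fully conjugated — not aromatic (cyclohexane ring).
Ring D is planar and fully conjugated; 2 ring double bonds (4 π electrons) plus a heteroatom lone pair (2) give 6 π electrons. 6 = 4(1)+2, so ring D is aromatic (oxazole).
Aromatic: A, B, D. Total: 3.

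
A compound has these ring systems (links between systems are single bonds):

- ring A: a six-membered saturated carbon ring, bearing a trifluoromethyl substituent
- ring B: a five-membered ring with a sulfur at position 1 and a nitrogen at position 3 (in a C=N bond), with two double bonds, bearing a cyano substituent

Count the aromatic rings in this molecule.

Ring A has only sp³ atoms, so it is not fully conjugated — not aromatic (cyclohexane).
Ring B is fully conjugated (every ring atom contributes a p orbital); 2 ring double bonds (4 π electrons) plus a heteroatom lone pair (2) give 6 π electrons. Since 6 = 4n+2 (n=1), ring B is aromatic (thiazole).
Aromatic: B. Total: 1.

1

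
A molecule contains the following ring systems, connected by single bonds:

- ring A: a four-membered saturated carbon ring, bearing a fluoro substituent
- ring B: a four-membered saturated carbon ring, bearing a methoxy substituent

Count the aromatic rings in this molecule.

0

Ring A has only sp³ atoms, so it is not fully conjugated — not aromatic (cyclobutane).
Ring B has only sp³ atoms, so it is not fully conjugated — not aromatic (cyclobutane).
No ring is aromatic. Total: 0.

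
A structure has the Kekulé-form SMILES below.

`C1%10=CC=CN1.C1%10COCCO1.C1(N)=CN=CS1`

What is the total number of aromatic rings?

The SMILES encodes a five-membered ring of four carbons and one nitrogen bearing a hydrogen, with two C=C double bonds; a six-membered saturated ring with oxygens at positions 1 and 4; a five-membered ring with a sulfur at position 1 and a nitrogen at position 3 (in a C=N bond), with two double bonds.
The 5-membered ring with one N–H has a continuous p-orbital overlap around the ring; 2 ring double bonds (4 π electrons) plus a heteroatom lone pair (2) give 6 π electrons. 6 = 4(1)+2, so it is aromatic (pyrrole).
The 6-membered ring with two oxygens (1,4) has only sp³ atoms, so it is not fully conjugated — not aromatic (1,4-dioxane).
The 5-membered ring with one sulfur and one =N– is fully conjugated (every ring atom contributes a p orbital); 2 ring double bonds (4 π electrons) plus a heteroatom lone pair (2) give 6 π electrons. That satisfies 4n+2 with n=1, so it is aromatic (thiazole).
2 of the 3 rings are aromatic. Total: 2.

2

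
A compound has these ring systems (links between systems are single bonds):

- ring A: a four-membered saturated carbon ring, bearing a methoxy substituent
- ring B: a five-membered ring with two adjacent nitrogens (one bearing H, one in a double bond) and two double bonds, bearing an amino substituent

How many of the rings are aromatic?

Ring A has only sp³ atoms, so it is not fully conjugated — not aromatic (cyclobutane).
Ring B has a continuous p-orbital overlap around the ring; 2 ring double bonds (4 π electrons) plus a heteroatom lone pair (2) give 6 π electrons. That satisfies 4n+2 with n=1, so ring B is aromatic (pyrazole).
Aromatic: B. Total: 1.

1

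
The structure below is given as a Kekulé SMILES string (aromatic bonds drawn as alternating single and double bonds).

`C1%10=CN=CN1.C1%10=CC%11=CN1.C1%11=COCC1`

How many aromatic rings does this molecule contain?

2

The SMILES encodes a five-membered ring with nitrogens at positions 1 and 3 (one bearing H, one in a C=N bond) and two double bonds; a five-membered ring of four carbons and one nitrogen bearing a hydrogen, with two C=C double bonds; a five-membered ring of four carbons and one oxygen, with one C=C double bond and two sp³ carbons.
The 5-membered ring with two nitrogens (one N–H, one =N–) is fully conjugated (every ring atom contributes a p orbital); 2 ring double bonds (4 π electrons) plus a heteroatom lone pair (2) give 6 π electrons. Since 6 = 4n+2 (n=1), it is aromatic (imidazole).
The 5-membered ring with one N–H has a continuous p-orbital overlap around the ring; 2 ring double bonds (4 π electrons) plus a heteroatom lone pair (2) give 6 π electrons. 6 = 4(1)+2, so it is aromatic (pyrrole).
The 5-membered ring with one oxygen has two sp³ carbons, so it is not fully conjugated — not aromatic (2,3-dihydrofuran).
2 of the 3 rings are aromatic. Total: 2.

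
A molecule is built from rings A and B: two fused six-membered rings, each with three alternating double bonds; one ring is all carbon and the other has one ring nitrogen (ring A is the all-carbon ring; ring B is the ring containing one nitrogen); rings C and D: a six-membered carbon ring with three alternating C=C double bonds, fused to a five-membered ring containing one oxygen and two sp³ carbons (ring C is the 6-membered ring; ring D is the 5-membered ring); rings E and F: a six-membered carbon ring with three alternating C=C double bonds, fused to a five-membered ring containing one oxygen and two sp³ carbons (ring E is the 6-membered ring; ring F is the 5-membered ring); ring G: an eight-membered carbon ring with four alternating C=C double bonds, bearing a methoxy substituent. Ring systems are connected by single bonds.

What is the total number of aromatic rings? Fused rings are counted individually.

Rings A and B form a fused bicyclic system (with one nitrogen) with 10 sp² atoms and 10 π electrons from ring double bonds. 10 = 4(2)+2, so the system is aromatic and both rings count as aromatic (quinoline).
Ring C is planar and fully conjugated; 3 ring double bonds give 6 π electrons. Since 6 = 4n+2 (n=1), ring C is aromatic (benzene ring).
Ring D has two sp³ carbons, so it is not fully conjugated — not aromatic (oxolane ring).
Ring E is planar and fully conjugated; 3 ring double bonds give 6 π electrons. 6 = 4(1)+2, so ring E is aromatic (benzene ring).
Ring F has two sp³ carbons, so it is not fully conjugated — not aromatic (oxolane ring).
Ring G has only sp² ring atoms; a planar conformation would have a fully conjugated π system of 8 electrons. But 8 = 4(2), which is 4n not 4n+2, so ring G is not aromatic (cyclooctatetraene) — cyclooctatetraene distorts into a non-planar tub to avoid antiaromaticity.
Aromatic: A, B, C, E. Total: 4.

4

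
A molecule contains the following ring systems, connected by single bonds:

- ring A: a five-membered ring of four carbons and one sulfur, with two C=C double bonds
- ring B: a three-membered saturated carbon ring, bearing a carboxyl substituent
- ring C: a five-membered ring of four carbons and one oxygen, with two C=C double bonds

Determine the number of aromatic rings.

Ring A is fully conjugated (every ring atom contributes a p orbital); 2 ring double bonds (4 π electrons) plus a heteroatom lone pair (2) give 6 π electrons. That satisfies 4n+2 with n=1, so ring A is aromatic (thiophene).
Ring B has only sp³ atoms, so it is not fully conjugated — not aromatic (cyclopropane).
Ring C is fully conjugated (every ring atom contributes a p orbital); 2 ring double bonds (4 π electrons) plus a heteroatom lone pair (2) give 6 π electrons. That satisfies 4n+2 with n=1, so ring C is aromatic (furan).
Aromatic: A, C. Total: 2.

2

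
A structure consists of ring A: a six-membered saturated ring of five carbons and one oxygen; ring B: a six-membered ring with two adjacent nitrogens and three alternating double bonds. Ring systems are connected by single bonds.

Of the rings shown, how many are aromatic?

1

Ring A has only sp³ atoms, so it is not fully conjugated — not aromatic (tetrahydropyran).
Ring B is planar and fully conjugated; 3 ring double bonds give 6 π electrons. 6 = 4(1)+2, so ring B is aromatic (pyridazine).
Aromatic: B. Total: 1.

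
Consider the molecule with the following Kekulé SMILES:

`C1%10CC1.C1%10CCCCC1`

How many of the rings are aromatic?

0

The SMILES encodes a three-membered saturated carbon ring; a six-membered saturated carbon ring.
The 3-membered ring has only sp³ atoms, so it is not fully conjugated — not aromatic (cyclopropane).
The 6-membered ring has only sp³ atoms, so it is not fully conjugated — not aromatic (cyclohexane).
None of the rings are aromatic. Total: 0.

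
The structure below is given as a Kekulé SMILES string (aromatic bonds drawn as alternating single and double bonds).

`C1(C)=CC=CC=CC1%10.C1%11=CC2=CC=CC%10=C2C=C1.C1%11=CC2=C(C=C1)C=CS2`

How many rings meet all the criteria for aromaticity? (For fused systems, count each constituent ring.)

The SMILES encodes a seven-membered carbon ring with three C=C double bonds and one sp³ carbon; two fused six-membered carbon rings, each with three alternating C=C double bonds; a six-membered carbon ring with three alternating C=C double bonds, fused to a five-membered ring containing one sulfur and two C=C double bonds.
The 7-membered ring has one sp³ carbon, so it is not fully conjugated — not aromatic (cycloheptatriene).
The fused 6/6-membered bicyclic is a single π system with 10 sp² atoms and 10 π electrons from ring double bonds. 10 = 4(2)+2, so the system is aromatic and both rings count as aromatic (naphthalene).
The fused 6/5-membered bicyclic (with one sulfur) is a single π system with 9 sp² atoms and 10 π electrons from ring double bonds plus a heteroatom lone pair. 10 = 4(2)+2, so the system is aromatic and both rings count as aromatic (benzothiophene).
4 of the 5 rings are aromatic. Total: 4.

4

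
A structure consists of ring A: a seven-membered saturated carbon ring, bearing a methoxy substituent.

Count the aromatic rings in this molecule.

0

Ring A has only sp³ atoms, so it is not fully conjugated — not aromatic (cycloheptane).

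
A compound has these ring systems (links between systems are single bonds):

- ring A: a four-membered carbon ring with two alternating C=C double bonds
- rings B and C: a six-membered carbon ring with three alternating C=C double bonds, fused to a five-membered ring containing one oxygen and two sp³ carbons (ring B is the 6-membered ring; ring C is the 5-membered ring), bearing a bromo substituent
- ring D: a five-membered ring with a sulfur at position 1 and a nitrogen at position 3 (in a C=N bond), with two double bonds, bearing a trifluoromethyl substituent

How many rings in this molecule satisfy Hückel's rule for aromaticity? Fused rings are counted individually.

2

Ring A has only sp² ring atoms; a planar conformation would have a fully conjugated π system of 4 electrons. But 4 = 4(1), which is 4n not 4n+2, so ring A is not aromatic (cyclobutadiene) — cyclobutadiene is antiaromatic and distorts to a rectangle.
Ring B has a continuous p-orbital overlap around the ring; 3 ring double bonds give 6 π electrons. That satisfies 4n+2 with n=1, so ring B is aromatic (benzene ring).
Ring C has two sp³ carbons, so it is not fully conjugated — not aromatic (oxolane ring).
Ring D has a continuous p-orbital overlap around the ring; 2 ring double bonds (4 π electrons) plus a heteroatom lone pair (2) give 6 π electrons. That satisfies 4n+2 with n=1, so ring D is aromatic (thiazole).
Aromatic: B, D. Total: 2.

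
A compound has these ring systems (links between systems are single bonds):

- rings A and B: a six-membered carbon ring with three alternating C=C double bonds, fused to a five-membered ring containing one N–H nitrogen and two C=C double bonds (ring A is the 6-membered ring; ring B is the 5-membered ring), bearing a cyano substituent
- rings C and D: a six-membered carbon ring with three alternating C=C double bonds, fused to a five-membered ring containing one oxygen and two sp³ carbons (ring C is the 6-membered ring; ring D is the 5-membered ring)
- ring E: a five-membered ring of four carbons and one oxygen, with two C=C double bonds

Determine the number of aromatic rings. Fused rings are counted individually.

4

Rings A and B form a fused bicyclic system (with one N–H) with 9 sp² atoms and 10 π electrons from ring double bonds plus a heteroatom lone pair. 10 = 4(2)+2, so the system is aromatic and both rings count as aromatic (indole).
Ring C is planar and fully conjugated; 3 ring double bonds give 6 π electrons. That satisfies 4n+2 with n=1, so ring C is aromatic (benzene ring).
Ring D has two sp³ carbons, so it is not fully conjugated — not aromatic (oxolane ring).
Ring E is fully conjugated (every ring atom contributes a p orbital); 2 ring double bonds (4 π electrons) plus a heteroatom lone pair (2) give 6 π electrons. That satisfies 4n+2 with n=1, so ring E is aromatic (furan).
Aromatic: A, B, C, E. Total: 4.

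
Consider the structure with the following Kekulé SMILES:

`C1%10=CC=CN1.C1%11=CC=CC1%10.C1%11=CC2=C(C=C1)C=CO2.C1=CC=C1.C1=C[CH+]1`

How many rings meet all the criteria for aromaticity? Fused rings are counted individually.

4

The SMILES encodes a five-membered ring of four carbons and one nitrogen bearing a hydrogen, with two C=C double bonds; a five-membered carbon ring with two conjugated C=C double bonds and one sp³ carbon; a six-membered carbon ring with three alternating C=C double bonds, fused to a five-membered ring containing one oxygen and two C=C double bonds; a four-membered carbon ring with two alternating C=C double bonds; a three-membered all-carbon ring bearing a positive charge on one carbon, with one C=C double bond.
The 5-membered ring with one N–H is fully conjugated (every ring atom contributes a p orbital); 2 ring double bonds (4 π electrons) plus a heteroatom lone pair (2) give 6 π electrons. Since 6 = 4n+2 (n=1), it is aromatic (pyrrole).
The 5-membered ring has one sp³ carbon, so it is not fully conjugated — not aromatic (cyclopentadiene).
The fused 6/5-membered bicyclic (with one oxygen) is a single π system with 9 sp² atoms and 10 π electrons from ring double bonds plus a heteroatom lone pair. 10 = 4(2)+2, so the system is aromatic and both rings count as aromatic (benzofuran).
The 4-membered ring has only sp² ring atoms; a planar conformation would have a fully conjugated π system of 4 electrons. But 4 = 4(1), which is 4n not 4n+2, so it is not aromatic (cyclobutadiene) — cyclobutadiene is antiaromatic and distorts to a rectangle.
The 3-membered ring is planar and fully conjugated; 1 ring double bond (2 π electrons) plus the carbocation's empty p orbital (0, but keeps the ring conjugated) give 2 π electrons. That satisfies 4n+2 with n=0, so it is aromatic (cyclopropenyl cation).
4 of the 6 rings are aromatic. Total: 4.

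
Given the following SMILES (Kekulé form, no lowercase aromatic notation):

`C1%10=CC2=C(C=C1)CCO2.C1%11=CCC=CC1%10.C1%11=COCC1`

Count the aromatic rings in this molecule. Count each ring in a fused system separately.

The SMILES encodes a six-membered carbon ring with three alternating C=C double bonds, fused to a five-membered ring containing one oxygen and two sp³ carbons; a six-membered carbon ring with two isolated C=C double bonds and two sp³ carbons; a five-membered ring of four carbons and one oxygen, with one C=C double bond and two sp³ carbons.
The 6-membered ring is fully conjugated (every ring atom contributes a p orbital); 3 ring double bonds give 6 π electrons. That satisfies 4n+2 with n=1, so it is aromatic (benzene ring).
The 5-membered ring with one oxygen has two sp³ carbons, so it is not fully conjugated — not aromatic (oxolane ring).
The second 6-membered ring has two sp³ carbons, so it is not fully conjugated — not aromatic (1,4-cyclohexadiene).
The second 5-membered ring with one oxygen has two sp³ carbons, so it is not fully conjugated — not aromatic (2,3-dihydrofuran).
1 of the 4 rings is aromatic. Total: 1.

1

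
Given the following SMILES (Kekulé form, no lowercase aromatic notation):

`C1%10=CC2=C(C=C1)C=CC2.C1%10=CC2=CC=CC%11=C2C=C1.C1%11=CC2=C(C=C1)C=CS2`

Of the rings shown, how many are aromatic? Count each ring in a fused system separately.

5

The SMILES encodes a six-membered carbon ring with three alternating C=C double bonds, fused to a five-membered carbon ring containing one C=C double bond and one sp³ carbon; two fused six-membered carbon rings, each with three alternating C=C double bonds; a six-membered carbon ring with three alternating C=C double bonds, fused to a five-membered ring containing one sulfur and two C=C double bonds.
The 6-membered ring is fully conjugated (every ring atom contributes a p orbital); 3 ring double bonds give 6 π electrons. 6 = 4(1)+2, so it is aromatic (benzene ring).
The 5-membered ring has one sp³ carbon, so it is not fully conjugated — not aromatic (cyclopentene ring).
The fused 6/6-membered bicyclic is a single π system with 10 sp² atoms and 10 π electrons from ring double bonds. 10 = 4(2)+2, so the system is aromatic and both rings count as aromatic (naphthalene).
The fused 6/5-membered bicyclic (with one sulfur) is a single π system with 9 sp² atoms and 10 π electrons from ring double bonds plus a heteroatom lone pair. 10 = 4(2)+2, so the system is aromatic and both rings count as aromatic (benzothiophene).
5 of the 6 rings are aromatic. Total: 5.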